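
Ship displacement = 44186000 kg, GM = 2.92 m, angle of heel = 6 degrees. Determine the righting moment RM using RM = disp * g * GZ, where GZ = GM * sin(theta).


Formula: GZ = GM * sin(theta); RM = disp * g * GZ
Step 1 — GZ = 2.92 * sin(6°) = 2.92 * 0.104528 = 0.305222 m
Step 2 — RM = 44186000 * 9.81 * 0.305222 ≈ 132300000 N·m (5 s.f.)

132300000 N·m


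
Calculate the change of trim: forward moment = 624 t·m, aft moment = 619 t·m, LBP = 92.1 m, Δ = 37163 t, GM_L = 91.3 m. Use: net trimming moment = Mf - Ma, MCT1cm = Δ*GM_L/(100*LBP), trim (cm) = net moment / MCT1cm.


Formula: net trimming moment = Mf - Ma; MCT1cm = Δ*GM_L/(100*LBP); trim = net moment / MCT1cm
Step 1 — net trimming moment = 624 - 619 = 5 t·m
Step 2 — MCT1cm = 37163 * 91.3 / (100 * 92.1) = 368.4019 t·m/cm
Step 3 — trim = 5 / 368.4019 ≈ 0.013572 cm (5 s.f.)

0.013572 cm


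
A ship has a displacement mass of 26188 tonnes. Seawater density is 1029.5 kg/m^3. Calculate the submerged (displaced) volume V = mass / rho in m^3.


Formula: V = mass / rho
Step 1 — convert tonnes to kg: 26188 t * 1000 = 26188000 kg
Step 2 — V = 26188000 / 1029.5 ≈ 25438 m^3 (5 s.f.)

25438 m^3


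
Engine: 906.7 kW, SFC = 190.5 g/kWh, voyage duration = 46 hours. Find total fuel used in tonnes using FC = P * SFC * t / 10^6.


Formula: FC (tonnes) = P * SFC * t / 1,000,000
Step 1 — P * SFC * t = 906.7 * 190.5 * 46 = 7945412.1 g
Step 2 — FC (tonnes) = 7945412.1 / 1,000,000 ≈ 7.9454 tonnes (5 s.f.)

7.9454 tonnes


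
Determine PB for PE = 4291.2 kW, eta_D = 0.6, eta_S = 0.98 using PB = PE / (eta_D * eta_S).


Formula: PB = PE / (eta_D * eta_S)
Step 1 — combined efficiency = eta_D * eta_S = 0.6 * 0.98 = 0.588
Step 2 — PB = 4291.2 / 0.588 ≈ 7298.0 kW (5 s.f.)

7298.0 kW


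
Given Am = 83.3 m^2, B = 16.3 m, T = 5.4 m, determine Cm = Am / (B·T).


Formula: Cm = Am / (B * T)
Step 1 — B * T = 16.3 * 5.4 = 88.02 m^2
Step 2 — Cm = 83.3 / 88.02 ≈ 0.94638 (5 s.f.)

0.94638


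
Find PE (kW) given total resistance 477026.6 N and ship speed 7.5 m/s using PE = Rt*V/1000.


Formula: PE = Rt * V / 1000 (kW)
Step 1 — PE (W) = 477026.6 * 7.5 = 3577699.5 W
Step 2 — PE (kW) = 3577699.5 / 1000 ≈ 3577.7 kW (5 s.f.)

3577.7 kW


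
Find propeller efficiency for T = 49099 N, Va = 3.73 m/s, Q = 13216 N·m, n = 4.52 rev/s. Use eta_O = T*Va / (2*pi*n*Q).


Formula: eta = T * Va / (2 * pi * n * Q)
Step 1 — numerator = T * Va = 49099 * 3.73 = 183139.27
Step 2 — 2 * pi * n = 2 * pi * 4.52 = 28.399998
Step 3 — denominator = 28.399998 * 13216 = 375334.37
Step 4 — eta = 183139.27 / 375334.37 ≈ 0.48794 (5 s.f.)

0.48794


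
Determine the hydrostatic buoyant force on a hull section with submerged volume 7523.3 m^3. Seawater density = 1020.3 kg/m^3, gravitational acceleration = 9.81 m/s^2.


Formula: Fb = rho * g * V
Substituting: Fb = 1020.3 * 9.81 * 7523.3
Intermediate: 1020.3 * 9.81 = 10009.143
Result: Fb = 10009.143 * 7523.3 ≈ 75302000 N (5 s.f.)

75302000 N


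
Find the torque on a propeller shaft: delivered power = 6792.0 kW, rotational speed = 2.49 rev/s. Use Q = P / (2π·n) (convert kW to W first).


Formula: Q = P_W / (2 * pi * n)
Step 1 — P_W = 6792.0 kW * 1000 = 6792000.0 W
Step 2 — 2 * pi * n = 2 * pi * 2.49 = 15.645131
Step 3 — Q = 6792000.0 / 15.645131 ≈ 434130 N·m (5 s.f.)

434130 N·m


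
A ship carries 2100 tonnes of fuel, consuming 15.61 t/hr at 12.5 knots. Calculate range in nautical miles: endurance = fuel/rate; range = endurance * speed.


Formula: endurance = fuel / rate; range = endurance * speed
Step 1 — endurance = 2100 / 15.61 = 134.5291 hours
Step 2 — range = 134.5291 * 12.5 ≈ 1681.6 nautical miles (5 s.f.)

1681.6 NM


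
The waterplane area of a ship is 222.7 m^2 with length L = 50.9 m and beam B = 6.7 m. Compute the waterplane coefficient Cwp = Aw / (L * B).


Formula: Cwp = Aw / (L * B)
Step 1 — L * B = 50.9 * 6.7 = 341.03 m^2
Step 2 — Cwp = 222.7 / 341.03 ≈ 0.65302 (5 s.f.)

0.65302


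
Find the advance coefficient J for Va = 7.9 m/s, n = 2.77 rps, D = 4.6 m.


Formula: J = Va / (n * D)
Step 1 — n * D = 2.77 * 4.6 = 12.742
Step 2 — J = 7.9 / 12.742 ≈ 0.62000 (5 s.f.)

0.62000


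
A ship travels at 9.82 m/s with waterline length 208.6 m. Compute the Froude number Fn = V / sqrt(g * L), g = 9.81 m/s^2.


Formula: Fn = V / sqrt(g * L)
Step 1 — g * L = 9.81 * 208.6 = 2046.366
Step 2 — sqrt(g * L) = sqrt(2046.366) = 45.236777
Step 3 — Fn = 9.82 / 45.236777 ≈ 0.21708 (5 s.f.)

0.21708


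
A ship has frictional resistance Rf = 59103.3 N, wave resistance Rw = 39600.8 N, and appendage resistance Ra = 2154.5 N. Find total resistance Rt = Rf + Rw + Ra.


Formula: Rt = Rf + Rw + Ra
Substituting: Rt = 59103.3 + 39600.8 + 2154.5
Result: Rt = 100858.6 N

100858.6 N


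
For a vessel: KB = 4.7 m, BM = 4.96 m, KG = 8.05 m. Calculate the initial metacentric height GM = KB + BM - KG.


Formula: GM = KB + BM - KG
Step 1 — KM = KB + BM = 4.7 + 4.96 = 9.66 m
Step 2 — GM = KM - KG = 9.66 - 8.05 = 1.61 m

1.61 m


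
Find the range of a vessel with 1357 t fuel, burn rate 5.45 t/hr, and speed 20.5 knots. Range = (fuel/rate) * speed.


Formula: endurance = fuel / rate; range = endurance * speed
Step 1 — endurance = 1357 / 5.45 = 248.9908 hours
Step 2 — range = 248.9908 * 20.5 ≈ 5104.3 nautical miles (5 s.f.)

5104.3 NM


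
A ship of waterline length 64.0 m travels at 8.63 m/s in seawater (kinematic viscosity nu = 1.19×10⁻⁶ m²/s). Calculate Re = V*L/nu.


Formula: Re = V * L / nu
Step 1 — V * L = 8.63 * 64.0 = 552.32 m^2/s
Step 2 — Re = 552.32 / 1.19e-6 = 4.64e+08

4.64e+08


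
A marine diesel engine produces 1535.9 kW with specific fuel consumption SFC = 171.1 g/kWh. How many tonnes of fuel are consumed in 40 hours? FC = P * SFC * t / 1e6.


Formula: FC (tonnes) = P * SFC * t / 1,000,000
Step 1 — P * SFC * t = 1535.9 * 171.1 * 40 = 10511699.6 g
Step 2 — FC (tonnes) = 10511699.6 / 1,000,000 ≈ 10.512 tonnes (5 s.f.)

10.512 tonnes


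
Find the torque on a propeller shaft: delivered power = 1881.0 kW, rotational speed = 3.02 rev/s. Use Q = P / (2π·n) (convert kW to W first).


Formula: Q = P_W / (2 * pi * n)
Step 1 — P_W = 1881.0 kW * 1000 = 1881000.0 W
Step 2 — 2 * pi * n = 2 * pi * 3.02 = 18.97522
Step 3 — Q = 1881000.0 / 18.97522 ≈ 99129 N·m (5 s.f.)

99129 N·m


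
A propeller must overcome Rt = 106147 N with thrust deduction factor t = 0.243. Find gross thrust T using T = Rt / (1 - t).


Formula: T = Rt / (1 - t)
Step 1 — (1 - t) = 1 - 0.243 = 0.757
Step 2 — T = 106147 / 0.757 ≈ 140220 N (5 s.f.)

140220 N


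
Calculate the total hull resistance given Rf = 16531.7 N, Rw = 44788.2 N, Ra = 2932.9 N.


Formula: Rt = Rf + Rw + Ra
Substituting: Rt = 16531.7 + 44788.2 + 2932.9
Result: Rt = 64252.8 N

64252.8 N


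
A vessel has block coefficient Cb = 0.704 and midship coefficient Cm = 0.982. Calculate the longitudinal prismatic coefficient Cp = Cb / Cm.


Formula: Cp = Cb / Cm
Substituting: Cp = 0.704 / 0.982
Result: Cp ≈ 0.71690 (5 s.f.)

0.71690


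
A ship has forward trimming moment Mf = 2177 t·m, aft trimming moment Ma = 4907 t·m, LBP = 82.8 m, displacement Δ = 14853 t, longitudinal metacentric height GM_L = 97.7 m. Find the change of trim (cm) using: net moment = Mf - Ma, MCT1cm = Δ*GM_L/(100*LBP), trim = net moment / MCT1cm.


Formula: net trimming moment = Mf - Ma; MCT1cm = Δ*GM_L/(100*LBP); trim = net moment / MCT1cm
Step 1 — net trimming moment = 2177 - 4907 = -2730 t·m
Step 2 — MCT1cm = 14853 * 97.7 / (100 * 82.8) = 175.2582 t·m/cm
Step 3 — trim = -2730 / 175.2582 ≈ -15.577 cm (5 s.f.)

-15.577 cm


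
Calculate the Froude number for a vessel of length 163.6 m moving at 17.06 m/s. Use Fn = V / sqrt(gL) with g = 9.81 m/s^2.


Formula: Fn = V / sqrt(g * L)
Step 1 — g * L = 9.81 * 163.6 = 1604.916
Step 2 — sqrt(g * L) = sqrt(1604.916) = 40.061403
Step 3 — Fn = 17.06 / 40.061403 ≈ 0.42585 (5 s.f.)

0.42585


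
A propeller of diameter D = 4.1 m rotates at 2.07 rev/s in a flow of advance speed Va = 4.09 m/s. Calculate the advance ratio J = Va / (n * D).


Formula: J = Va / (n * D)
Step 1 — n * D = 2.07 * 4.1 = 8.487
Step 2 — J = 4.09 / 8.487 ≈ 0.48191 (5 s.f.)

0.48191


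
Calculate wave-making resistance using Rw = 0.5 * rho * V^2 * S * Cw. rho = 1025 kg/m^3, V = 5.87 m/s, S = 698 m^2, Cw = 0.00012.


Formula: Rw = 0.5 * rho * V^2 * S * Cw
Step 1 — V^2 = 5.87^2 = 34.4569
Step 2 — 0.5 * rho * V^2 = 0.5 * 1025 * 34.4569 = 17659.16125
Step 3 — Rw = 17659.16125 * 698 * 0.00012 ≈ 1479.1 N (5 s.f.)

1479.1 N


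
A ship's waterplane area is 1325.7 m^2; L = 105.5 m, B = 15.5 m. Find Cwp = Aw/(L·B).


Formula: Cwp = Aw / (L * B)
Step 1 — L * B = 105.5 * 15.5 = 1635.25 m^2
Step 2 — Cwp = 1325.7 / 1635.25 ≈ 0.81070 (5 s.f.)

0.81070


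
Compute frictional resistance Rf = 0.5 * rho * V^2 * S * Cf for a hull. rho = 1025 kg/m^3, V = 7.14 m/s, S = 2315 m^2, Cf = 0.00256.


Formula: Rf = 0.5 * rho * V^2 * S * Cf
Step 1 — V^2 = 7.14^2 = 50.9796
Step 2 — 0.5 * rho * V^2 = 0.5 * 1025 * 50.9796 = 26127.045
Step 3 — Rf = 26127.045 * 2315 * 0.00256 ≈ 154840 N (5 s.f.)

154840 N


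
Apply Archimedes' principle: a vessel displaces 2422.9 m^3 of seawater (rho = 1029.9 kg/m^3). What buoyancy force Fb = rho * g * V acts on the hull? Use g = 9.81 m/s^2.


Formula: Fb = rho * g * V
Substituting: Fb = 1029.9 * 9.81 * 2422.9
Intermediate: 1029.9 * 9.81 = 10103.319
Result: Fb = 10103.319 * 2422.9 ≈ 24479000 N (5 s.f.)

24479000 N


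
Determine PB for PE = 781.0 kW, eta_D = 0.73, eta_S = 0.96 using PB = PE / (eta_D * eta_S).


Formula: PB = PE / (eta_D * eta_S)
Step 1 — combined efficiency = eta_D * eta_S = 0.73 * 0.96 = 0.7008
Step 2 — PB = 781.0 / 0.7008 ≈ 1114.4 kW (5 s.f.)

1114.4 kW


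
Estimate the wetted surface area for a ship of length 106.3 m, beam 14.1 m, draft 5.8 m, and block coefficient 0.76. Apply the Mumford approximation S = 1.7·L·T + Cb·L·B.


Formula: S = 1.7*L*T + V/T with V = Cb*L*B*T, i.e. S = L * (1.7*T + Cb*B)
Step 1 — 1.7*T = 1.7 * 5.8 = 9.86 m
Step 2 — Cb*B = 0.76 * 14.1 = 10.716 m
Step 3 — 1.7*T + Cb*B = 9.86 + 10.716 = 20.576 m
Step 4 — S = 106.3 * 20.576 ≈ 2187.2 m^2 (5 s.f.)

2187.2 m^2


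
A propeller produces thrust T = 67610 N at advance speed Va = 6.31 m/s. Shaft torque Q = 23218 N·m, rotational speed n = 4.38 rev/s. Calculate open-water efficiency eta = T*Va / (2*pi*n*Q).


Formula: eta = T * Va / (2 * pi * n * Q)
Step 1 — numerator = T * Va = 67610 * 6.31 = 426619.1
Step 2 — 2 * pi * n = 2 * pi * 4.38 = 27.520352
Step 3 — denominator = 27.520352 * 23218 = 638967.53
Step 4 — eta = 426619.1 / 638967.53 ≈ 0.66767 (5 s.f.)

0.66767


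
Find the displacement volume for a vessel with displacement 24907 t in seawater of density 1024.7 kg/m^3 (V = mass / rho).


Formula: V = mass / rho
Step 1 — convert tonnes to kg: 24907 t * 1000 = 24907000 kg
Step 2 — V = 24907000 / 1024.7 ≈ 24307 m^3 (5 s.f.)

24307 m^3


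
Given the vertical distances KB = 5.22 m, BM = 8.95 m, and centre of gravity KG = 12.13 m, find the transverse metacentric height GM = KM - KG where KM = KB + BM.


Formula: GM = KB + BM - KG
Step 1 — KM = KB + BM = 5.22 + 8.95 = 14.17 m
Step 2 — GM = KM - KG = 14.17 - 12.13 = 2.04 m

2.04 m


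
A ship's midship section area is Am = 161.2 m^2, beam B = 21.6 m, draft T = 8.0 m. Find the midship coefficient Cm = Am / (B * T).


Formula: Cm = Am / (B * T)
Step 1 — B * T = 21.6 * 8.0 = 172.8 m^2
Step 2 — Cm = 161.2 / 172.8 ≈ 0.93287 (5 s.f.)

0.93287


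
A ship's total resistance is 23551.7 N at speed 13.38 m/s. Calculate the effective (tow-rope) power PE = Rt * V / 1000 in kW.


Formula: PE = Rt * V / 1000 (kW)
Step 1 — PE (W) = 23551.7 * 13.38 = 315121.746 W
Step 2 — PE (kW) = 315121.746 / 1000 ≈ 315.12 kW (5 s.f.)

315.12 kW


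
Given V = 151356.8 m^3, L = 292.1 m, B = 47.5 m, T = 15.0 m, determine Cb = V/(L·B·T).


Formula: Cb = V / (L * B * T)
Step 1 — L * B * T = 292.1 * 47.5 * 15.0 = 208121.25 m^3
Step 2 — Cb = 151356.8 / 208121.25 ≈ 0.72725 (5 s.f.)

0.72725


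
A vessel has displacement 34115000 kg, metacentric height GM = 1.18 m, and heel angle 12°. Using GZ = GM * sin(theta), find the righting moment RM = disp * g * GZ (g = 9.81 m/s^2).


Formula: GZ = GM * sin(theta); RM = disp * g * GZ
Step 1 — GZ = 1.18 * sin(12°) = 1.18 * 0.207912 = 0.245336 m
Step 2 — RM = 34115000 * 9.81 * 0.245336 ≈ 82106000 N·m (5 s.f.)

82106000 N·m


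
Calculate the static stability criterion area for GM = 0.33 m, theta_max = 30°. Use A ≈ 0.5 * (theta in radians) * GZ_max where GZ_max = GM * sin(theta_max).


Formula: GZ_max = GM * sin(theta); Area = 0.5 * theta_rad * GZ_max
Step 1 — GZ_max = 0.33 * sin(30°) = 0.33 * 0.5 = 0.165 m
Step 2 — theta_rad = 30 * pi/180 = 0.523599 rad
Step 3 — Area = 0.5 * 0.523599 * 0.165 ≈ 0.043197 m·rad (5 s.f.)

0.043197 m·rad


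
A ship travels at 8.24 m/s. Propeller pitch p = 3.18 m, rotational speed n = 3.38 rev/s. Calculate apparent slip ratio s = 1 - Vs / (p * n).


Formula: s = 1 - Vs / (p * n)
Step 1 — p * n = 3.18 * 3.38 = 10.7484
Step 2 — Vs / (p*n) = 8.24 / 10.7484 = 0.766626 (6 d.p.)
Step 3 — s = 1 - 0.766626 = 0.233374

0.233374


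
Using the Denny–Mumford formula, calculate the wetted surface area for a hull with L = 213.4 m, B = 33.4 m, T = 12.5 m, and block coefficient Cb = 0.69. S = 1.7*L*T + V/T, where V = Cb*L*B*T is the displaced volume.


Formula: S = 1.7*L*T + V/T with V = Cb*L*B*T, i.e. S = L * (1.7*T + Cb*B)
Step 1 — 1.7*T = 1.7 * 12.5 = 21.25 m
Step 2 — Cb*B = 0.69 * 33.4 = 23.046 m
Step 3 — 1.7*T + Cb*B = 21.25 + 23.046 = 44.296 m
Step 4 — S = 213.4 * 44.296 ≈ 9452.8 m^2 (5 s.f.)

9452.8 m^2


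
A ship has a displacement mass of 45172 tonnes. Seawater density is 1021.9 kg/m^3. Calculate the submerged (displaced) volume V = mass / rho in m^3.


Formula: V = mass / rho
Step 1 — convert tonnes to kg: 45172 t * 1000 = 45172000 kg
Step 2 — V = 45172000 / 1021.9 ≈ 44204 m^3 (5 s.f.)

44204 m^3


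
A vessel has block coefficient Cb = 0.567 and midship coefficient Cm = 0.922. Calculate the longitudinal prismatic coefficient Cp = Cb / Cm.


Formula: Cp = Cb / Cm
Substituting: Cp = 0.567 / 0.922
Result: Cp ≈ 0.61497 (5 s.f.)

0.61497


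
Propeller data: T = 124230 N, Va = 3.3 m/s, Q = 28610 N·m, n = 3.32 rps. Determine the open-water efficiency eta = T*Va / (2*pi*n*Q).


Formula: eta = T * Va / (2 * pi * n * Q)
Step 1 — numerator = T * Va = 124230 * 3.3 = 409959.0
Step 2 — 2 * pi * n = 2 * pi * 3.32 = 20.860175
Step 3 — denominator = 20.860175 * 28610 = 596809.61
Step 4 — eta = 409959.0 / 596809.61 ≈ 0.68692 (5 s.f.)

0.68692


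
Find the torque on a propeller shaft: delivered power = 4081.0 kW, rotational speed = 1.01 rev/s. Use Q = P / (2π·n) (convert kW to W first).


Formula: Q = P_W / (2 * pi * n)
Step 1 — P_W = 4081.0 kW * 1000 = 4081000.0 W
Step 2 — 2 * pi * n = 2 * pi * 1.01 = 6.346017
Step 3 — Q = 4081000.0 / 6.346017 ≈ 643080 N·m (5 s.f.)

643080 N·m


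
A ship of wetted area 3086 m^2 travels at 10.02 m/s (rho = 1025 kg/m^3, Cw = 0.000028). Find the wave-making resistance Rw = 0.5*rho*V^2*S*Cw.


Formula: Rw = 0.5 * rho * V^2 * S * Cw
Step 1 — V^2 = 10.02^2 = 100.4004
Step 2 — 0.5 * rho * V^2 = 0.5 * 1025 * 100.4004 = 51455.205
Step 3 — Rw = 51455.205 * 3086 * 0.000028 ≈ 4446.1 N (5 s.f.)

4446.1 N


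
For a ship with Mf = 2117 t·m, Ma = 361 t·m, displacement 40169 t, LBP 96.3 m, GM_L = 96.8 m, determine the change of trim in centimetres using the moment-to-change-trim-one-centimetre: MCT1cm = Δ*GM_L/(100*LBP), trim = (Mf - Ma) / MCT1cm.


Formula: net trimming moment = Mf - Ma; MCT1cm = Δ*GM_L/(100*LBP); trim = net moment / MCT1cm
Step 1 — net trimming moment = 2117 - 361 = 1756 t·m
Step 2 — MCT1cm = 40169 * 96.8 / (100 * 96.3) = 403.7756 t·m/cm
Step 3 — trim = 1756 / 403.7756 ≈ 4.3490 cm (5 s.f.)

4.3490 cm


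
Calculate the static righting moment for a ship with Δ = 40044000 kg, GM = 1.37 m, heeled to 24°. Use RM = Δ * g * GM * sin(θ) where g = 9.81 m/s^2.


Formula: GZ = GM * sin(theta); RM = disp * g * GZ
Step 1 — GZ = 1.37 * sin(24°) = 1.37 * 0.406737 = 0.55723 m
Step 2 — RM = 40044000 * 9.81 * 0.55723 ≈ 218900000 N·m (5 s.f.)

218900000 N·m


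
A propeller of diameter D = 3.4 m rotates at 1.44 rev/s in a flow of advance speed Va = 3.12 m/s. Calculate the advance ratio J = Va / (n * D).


Formula: J = Va / (n * D)
Step 1 — n * D = 1.44 * 3.4 = 4.896
Step 2 — J = 3.12 / 4.896 ≈ 0.63725 (5 s.f.)

0.63725


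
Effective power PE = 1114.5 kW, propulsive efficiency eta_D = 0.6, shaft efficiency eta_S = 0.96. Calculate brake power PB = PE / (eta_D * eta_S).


Formula: PB = PE / (eta_D * eta_S)
Step 1 — combined efficiency = eta_D * eta_S = 0.6 * 0.96 = 0.576
Step 2 — PB = 1114.5 / 0.576 ≈ 1934.9 kW (5 s.f.)

1934.9 kW


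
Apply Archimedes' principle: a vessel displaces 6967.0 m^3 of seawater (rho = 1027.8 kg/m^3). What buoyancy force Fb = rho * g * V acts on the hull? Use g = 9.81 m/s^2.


Formula: Fb = rho * g * V
Substituting: Fb = 1027.8 * 9.81 * 6967.0
Intermediate: 1027.8 * 9.81 = 10082.718
Result: Fb = 10082.718 * 6967.0 ≈ 70246000 N (5 s.f.)

70246000 N


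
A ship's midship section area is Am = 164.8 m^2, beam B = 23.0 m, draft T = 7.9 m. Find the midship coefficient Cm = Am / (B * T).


Formula: Cm = Am / (B * T)
Step 1 — B * T = 23.0 * 7.9 = 181.7 m^2
Step 2 — Cm = 164.8 / 181.7 ≈ 0.90699 (5 s.f.)

0.90699


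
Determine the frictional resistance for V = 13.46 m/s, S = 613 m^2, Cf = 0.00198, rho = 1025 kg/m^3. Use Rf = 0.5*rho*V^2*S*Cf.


Formula: Rf = 0.5 * rho * V^2 * S * Cf
Step 1 — V^2 = 13.46^2 = 181.1716
Step 2 — 0.5 * rho * V^2 = 0.5 * 1025 * 181.1716 = 92850.445
Step 3 — Rf = 92850.445 * 613 * 0.00198 ≈ 112700 N (5 s.f.)

112700 N


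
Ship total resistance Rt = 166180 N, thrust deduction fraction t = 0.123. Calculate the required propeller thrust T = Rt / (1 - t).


Formula: T = Rt / (1 - t)
Step 1 — (1 - t) = 1 - 0.123 = 0.877
Step 2 — T = 166180 / 0.877 ≈ 189490 N (5 s.f.)

189490 N


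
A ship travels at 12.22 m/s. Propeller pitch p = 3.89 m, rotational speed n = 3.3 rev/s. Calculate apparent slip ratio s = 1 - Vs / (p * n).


Formula: s = 1 - Vs / (p * n)
Step 1 — p * n = 3.89 * 3.3 = 12.837
Step 2 — Vs / (p*n) = 12.22 / 12.837 = 0.951936 (6 d.p.)
Step 3 — s = 1 - 0.951936 = 0.048064

0.048064


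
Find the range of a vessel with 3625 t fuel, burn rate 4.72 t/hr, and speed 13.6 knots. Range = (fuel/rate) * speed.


Formula: endurance = fuel / rate; range = endurance * speed
Step 1 — endurance = 3625 / 4.72 = 768.0085 hours
Step 2 — range = 768.0085 * 13.6 ≈ 10445 nautical miles (5 s.f.)

10445 NM


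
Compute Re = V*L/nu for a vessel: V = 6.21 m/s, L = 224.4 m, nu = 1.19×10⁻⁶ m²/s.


Formula: Re = V * L / nu
Step 1 — V * L = 6.21 * 224.4 = 1393.524 m^2/s
Step 2 — Re = 1393.524 / 1.19e-6 = 1.17e+09

1.17e+09


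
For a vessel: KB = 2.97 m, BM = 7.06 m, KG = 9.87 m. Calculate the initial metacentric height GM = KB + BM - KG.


Formula: GM = KB + BM - KG
Step 1 — KM = KB + BM = 2.97 + 7.06 = 10.03 m
Step 2 — GM = KM - KG = 10.03 - 9.87 = 0.16 m

0.16 m


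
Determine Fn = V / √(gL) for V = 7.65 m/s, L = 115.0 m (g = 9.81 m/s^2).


Formula: Fn = V / sqrt(g * L)
Step 1 — g * L = 9.81 * 115.0 = 1128.15
Step 2 — sqrt(g * L) = sqrt(1128.15) = 33.587944
Step 3 — Fn = 7.65 / 33.587944 ≈ 0.22776 (5 s.f.)

0.22776


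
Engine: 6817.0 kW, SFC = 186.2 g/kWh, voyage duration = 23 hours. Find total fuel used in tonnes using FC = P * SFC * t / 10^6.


Formula: FC (tonnes) = P * SFC * t / 1,000,000
Step 1 — P * SFC * t = 6817.0 * 186.2 * 23 = 29194484.2 g
Step 2 — FC (tonnes) = 29194484.2 / 1,000,000 ≈ 29.194 tonnes (5 s.f.)

29.194 tonnes


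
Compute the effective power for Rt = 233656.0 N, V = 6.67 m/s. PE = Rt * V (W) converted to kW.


Formula: PE = Rt * V / 1000 (kW)
Step 1 — PE (W) = 233656.0 * 6.67 = 1558485.52 W
Step 2 — PE (kW) = 1558485.52 / 1000 ≈ 1558.5 kW (5 s.f.)

1558.5 kW


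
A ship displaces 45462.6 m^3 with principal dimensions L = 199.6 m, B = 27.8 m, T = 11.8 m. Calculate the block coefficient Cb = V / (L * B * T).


Formula: Cb = V / (L * B * T)
Step 1 — L * B * T = 199.6 * 27.8 * 11.8 = 65476.784 m^3
Step 2 — Cb = 45462.6 / 65476.784 ≈ 0.69433 (5 s.f.)

0.69433


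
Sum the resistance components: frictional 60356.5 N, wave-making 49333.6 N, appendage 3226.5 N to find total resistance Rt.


Formula: Rt = Rf + Rw + Ra
Substituting: Rt = 60356.5 + 49333.6 + 3226.5
Result: Rt = 112916.6 N

112916.6 N


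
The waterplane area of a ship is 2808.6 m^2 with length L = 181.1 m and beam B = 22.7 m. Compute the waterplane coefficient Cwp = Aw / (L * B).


Formula: Cwp = Aw / (L * B)
Step 1 — L * B = 181.1 * 22.7 = 4110.97 m^2
Step 2 — Cwp = 2808.6 / 4110.97 ≈ 0.68320 (5 s.f.)

0.68320


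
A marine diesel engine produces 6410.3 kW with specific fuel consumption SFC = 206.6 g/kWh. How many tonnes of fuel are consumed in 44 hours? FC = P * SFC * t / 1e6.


Formula: FC (tonnes) = P * SFC * t / 1,000,000
Step 1 — P * SFC * t = 6410.3 * 206.6 * 44 = 58272191.12 g
Step 2 — FC (tonnes) = 58272191.12 / 1,000,000 ≈ 58.272 tonnes (5 s.f.)

58.272 tonnes


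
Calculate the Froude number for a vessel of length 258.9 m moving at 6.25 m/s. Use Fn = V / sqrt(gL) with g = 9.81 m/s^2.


Formula: Fn = V / sqrt(g * L)
Step 1 — g * L = 9.81 * 258.9 = 2539.809
Step 2 — sqrt(g * L) = sqrt(2539.809) = 50.396518
Step 3 — Fn = 6.25 / 50.396518 ≈ 0.12402 (5 s.f.)

0.12402


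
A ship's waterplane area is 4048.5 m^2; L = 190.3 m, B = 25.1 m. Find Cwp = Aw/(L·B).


Formula: Cwp = Aw / (L * B)
Step 1 — L * B = 190.3 * 25.1 = 4776.53 m^2
Step 2 — Cwp = 4048.5 / 4776.53 ≈ 0.84758 (5 s.f.)

0.84758


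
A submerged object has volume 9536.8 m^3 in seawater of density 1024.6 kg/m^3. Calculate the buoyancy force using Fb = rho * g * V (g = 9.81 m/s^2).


Formula: Fb = rho * g * V
Substituting: Fb = 1024.6 * 9.81 * 9536.8
Intermediate: 1024.6 * 9.81 = 10051.326
Result: Fb = 10051.326 * 9536.8 ≈ 95857000 N (5 s.f.)

95857000 N


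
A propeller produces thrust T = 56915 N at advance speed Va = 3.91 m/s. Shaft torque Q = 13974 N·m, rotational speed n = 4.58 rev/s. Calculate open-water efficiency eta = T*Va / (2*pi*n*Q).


Formula: eta = T * Va / (2 * pi * n * Q)
Step 1 — numerator = T * Va = 56915 * 3.91 = 222537.65
Step 2 — 2 * pi * n = 2 * pi * 4.58 = 28.776989
Step 3 — denominator = 28.776989 * 13974 = 402129.64
Step 4 — eta = 222537.65 / 402129.64 ≈ 0.55340 (5 s.f.)

0.55340


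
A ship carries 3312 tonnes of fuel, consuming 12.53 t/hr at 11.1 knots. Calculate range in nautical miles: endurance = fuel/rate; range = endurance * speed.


Formula: endurance = fuel / rate; range = endurance * speed
Step 1 — endurance = 3312 / 12.53 = 264.3256 hours
Step 2 — range = 264.3256 * 11.1 ≈ 2934.0 nautical miles (5 s.f.)

2934.0 NM


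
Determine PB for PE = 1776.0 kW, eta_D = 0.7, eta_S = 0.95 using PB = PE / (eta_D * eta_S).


Formula: PB = PE / (eta_D * eta_S)
Step 1 — combined efficiency = eta_D * eta_S = 0.7 * 0.95 = 0.665
Step 2 — PB = 1776.0 / 0.665 ≈ 2670.7 kW (5 s.f.)

2670.7 kW


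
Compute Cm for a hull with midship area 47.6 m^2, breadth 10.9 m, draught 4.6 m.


Formula: Cm = Am / (B * T)
Step 1 — B * T = 10.9 * 4.6 = 50.14 m^2
Step 2 — Cm = 47.6 / 50.14 ≈ 0.94934 (5 s.f.)

0.94934


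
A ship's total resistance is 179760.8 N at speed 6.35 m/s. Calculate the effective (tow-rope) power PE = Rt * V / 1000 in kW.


Formula: PE = Rt * V / 1000 (kW)
Step 1 — PE (W) = 179760.8 * 6.35 = 1141481.08 W
Step 2 — PE (kW) = 1141481.08 / 1000 ≈ 1141.5 kW (5 s.f.)

1141.5 kW


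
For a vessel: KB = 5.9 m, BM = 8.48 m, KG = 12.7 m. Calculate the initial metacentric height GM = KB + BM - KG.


Formula: GM = KB + BM - KG
Step 1 — KM = KB + BM = 5.9 + 8.48 = 14.38 m
Step 2 — GM = KM - KG = 14.38 - 12.7 = 1.68 m

1.68 m


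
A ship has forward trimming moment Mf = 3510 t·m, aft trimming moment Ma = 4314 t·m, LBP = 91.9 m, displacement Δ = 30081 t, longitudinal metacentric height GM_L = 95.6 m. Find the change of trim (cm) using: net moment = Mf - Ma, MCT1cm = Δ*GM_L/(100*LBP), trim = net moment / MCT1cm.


Formula: net trimming moment = Mf - Ma; MCT1cm = Δ*GM_L/(100*LBP); trim = net moment / MCT1cm
Step 1 — net trimming moment = 3510 - 4314 = -804 t·m
Step 2 — MCT1cm = 30081 * 95.6 / (100 * 91.9) = 312.921 t·m/cm
Step 3 — trim = -804 / 312.921 ≈ -2.5693 cm (5 s.f.)

-2.5693 cm


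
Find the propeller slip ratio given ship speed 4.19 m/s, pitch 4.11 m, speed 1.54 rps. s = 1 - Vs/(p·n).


Formula: s = 1 - Vs / (p * n)
Step 1 — p * n = 4.11 * 1.54 = 6.3294
Step 2 — Vs / (p*n) = 4.19 / 6.3294 = 0.66199 (6 d.p.)
Step 3 — s = 1 - 0.66199 = 0.33801

0.33801


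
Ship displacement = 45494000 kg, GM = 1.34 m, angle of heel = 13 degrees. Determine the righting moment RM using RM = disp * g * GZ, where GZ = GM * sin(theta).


Formula: GZ = GM * sin(theta); RM = disp * g * GZ
Step 1 — GZ = 1.34 * sin(13°) = 1.34 * 0.224951 = 0.301434 m
Step 2 — RM = 45494000 * 9.81 * 0.301434 ≈ 134530000 N·m (5 s.f.)

134530000 N·m


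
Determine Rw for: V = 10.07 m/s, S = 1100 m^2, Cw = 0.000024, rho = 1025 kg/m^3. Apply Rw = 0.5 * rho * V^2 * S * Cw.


Formula: Rw = 0.5 * rho * V^2 * S * Cw
Step 1 — V^2 = 10.07^2 = 101.4049
Step 2 — 0.5 * rho * V^2 = 0.5 * 1025 * 101.4049 = 51970.01125
Step 3 — Rw = 51970.01125 * 1100 * 0.000024 ≈ 1372.0 N (5 s.f.)

1372.0 N


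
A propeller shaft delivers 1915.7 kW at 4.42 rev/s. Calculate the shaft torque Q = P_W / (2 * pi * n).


Formula: Q = P_W / (2 * pi * n)
Step 1 — P_W = 1915.7 kW * 1000 = 1915700.0 W
Step 2 — 2 * pi * n = 2 * pi * 4.42 = 27.771679
Step 3 — Q = 1915700.0 / 27.771679 ≈ 68980 N·m (5 s.f.)

68980 N·m


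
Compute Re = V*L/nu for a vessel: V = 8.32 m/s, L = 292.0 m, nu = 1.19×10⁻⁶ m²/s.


Formula: Re = V * L / nu
Step 1 — V * L = 8.32 * 292.0 = 2429.44 m^2/s
Step 2 — Re = 2429.44 / 1.19e-6 = 2.04e+09

2.04e+09


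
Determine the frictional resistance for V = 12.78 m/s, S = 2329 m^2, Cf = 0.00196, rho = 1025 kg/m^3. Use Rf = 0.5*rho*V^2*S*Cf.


Formula: Rf = 0.5 * rho * V^2 * S * Cf
Step 1 — V^2 = 12.78^2 = 163.3284
Step 2 — 0.5 * rho * V^2 = 0.5 * 1025 * 163.3284 = 83705.805
Step 3 — Rf = 83705.805 * 2329 * 0.00196 ≈ 382100 N (5 s.f.)

382100 N


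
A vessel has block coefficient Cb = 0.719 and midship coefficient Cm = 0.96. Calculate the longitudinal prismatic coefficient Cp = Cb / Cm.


Formula: Cp = Cb / Cm
Substituting: Cp = 0.719 / 0.96
Result: Cp ≈ 0.74896 (5 s.f.)

0.74896


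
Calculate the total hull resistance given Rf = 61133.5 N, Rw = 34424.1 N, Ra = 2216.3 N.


Formula: Rt = Rf + Rw + Ra
Substituting: Rt = 61133.5 + 34424.1 + 2216.3
Result: Rt = 97773.9 N

97773.9 N


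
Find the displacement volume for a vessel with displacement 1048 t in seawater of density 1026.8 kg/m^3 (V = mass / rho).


Formula: V = mass / rho
Step 1 — convert tonnes to kg: 1048 t * 1000 = 1048000 kg
Step 2 — V = 1048000 / 1026.8 ≈ 1020.6 m^3 (5 s.f.)

1020.6 m^3


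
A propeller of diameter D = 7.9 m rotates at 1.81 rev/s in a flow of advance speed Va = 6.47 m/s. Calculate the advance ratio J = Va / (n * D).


Formula: J = Va / (n * D)
Step 1 — n * D = 1.81 * 7.9 = 14.299
Step 2 — J = 6.47 / 14.299 ≈ 0.45248 (5 s.f.)

0.45248


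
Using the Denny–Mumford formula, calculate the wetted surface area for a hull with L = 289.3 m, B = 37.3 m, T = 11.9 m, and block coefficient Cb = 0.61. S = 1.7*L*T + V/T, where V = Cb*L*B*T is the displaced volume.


Formula: S = 1.7*L*T + V/T with V = Cb*L*B*T, i.e. S = L * (1.7*T + Cb*B)
Step 1 — 1.7*T = 1.7 * 11.9 = 20.23 m
Step 2 — Cb*B = 0.61 * 37.3 = 22.753 m
Step 3 — 1.7*T + Cb*B = 20.23 + 22.753 = 42.983 m
Step 4 — S = 289.3 * 42.983 ≈ 12435 m^2 (5 s.f.)

12435 m^2


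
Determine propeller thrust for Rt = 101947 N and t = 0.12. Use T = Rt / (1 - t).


Formula: T = Rt / (1 - t)
Step 1 — (1 - t) = 1 - 0.12 = 0.88
Step 2 — T = 101947 / 0.88 ≈ 115850 N (5 s.f.)

115850 N


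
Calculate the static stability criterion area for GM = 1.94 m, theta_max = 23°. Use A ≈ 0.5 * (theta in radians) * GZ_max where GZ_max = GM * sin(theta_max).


Formula: GZ_max = GM * sin(theta); Area = 0.5 * theta_rad * GZ_max
Step 1 — GZ_max = 1.94 * sin(23°) = 1.94 * 0.390731 = 0.758018 m
Step 2 — theta_rad = 23 * pi/180 = 0.401426 rad
Step 3 — Area = 0.5 * 0.401426 * 0.758018 ≈ 0.15214 m·rad (5 s.f.)

0.15214 m·rad


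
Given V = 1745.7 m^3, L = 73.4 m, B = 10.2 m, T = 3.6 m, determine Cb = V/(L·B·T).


Formula: Cb = V / (L * B * T)
Step 1 — L * B * T = 73.4 * 10.2 * 3.6 = 2695.248 m^3
Step 2 — Cb = 1745.7 / 2695.248 ≈ 0.64770 (5 s.f.)

0.64770


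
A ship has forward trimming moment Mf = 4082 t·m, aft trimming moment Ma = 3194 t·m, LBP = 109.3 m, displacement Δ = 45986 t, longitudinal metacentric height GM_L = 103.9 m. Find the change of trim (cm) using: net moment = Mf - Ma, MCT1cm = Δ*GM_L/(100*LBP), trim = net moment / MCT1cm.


Formula: net trimming moment = Mf - Ma; MCT1cm = Δ*GM_L/(100*LBP); trim = net moment / MCT1cm
Step 1 — net trimming moment = 4082 - 3194 = 888 t·m
Step 2 — MCT1cm = 45986 * 103.9 / (100 * 109.3) = 437.1405 t·m/cm
Step 3 — trim = 888 / 437.1405 ≈ 2.0314 cm (5 s.f.)

2.0314 cm


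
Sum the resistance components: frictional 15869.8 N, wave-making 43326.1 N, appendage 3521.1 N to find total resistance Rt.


Formula: Rt = Rf + Rw + Ra
Substituting: Rt = 15869.8 + 43326.1 + 3521.1
Result: Rt = 62717.0 N

62717.0 N


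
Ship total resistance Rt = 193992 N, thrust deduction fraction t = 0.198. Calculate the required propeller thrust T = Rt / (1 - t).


Formula: T = Rt / (1 - t)
Step 1 — (1 - t) = 1 - 0.198 = 0.802
Step 2 — T = 193992 / 0.802 ≈ 241890 N (5 s.f.)

241890 N


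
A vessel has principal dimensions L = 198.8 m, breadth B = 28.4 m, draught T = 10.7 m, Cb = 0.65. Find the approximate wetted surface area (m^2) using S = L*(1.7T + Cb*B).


Formula: S = 1.7*L*T + V/T with V = Cb*L*B*T, i.e. S = L * (1.7*T + Cb*B)
Step 1 — 1.7*T = 1.7 * 10.7 = 18.19 m
Step 2 — Cb*B = 0.65 * 28.4 = 18.46 m
Step 3 — 1.7*T + Cb*B = 18.19 + 18.46 = 36.65 m
Step 4 — S = 198.8 * 36.65 ≈ 7286.0 m^2 (5 s.f.)

7286.0 m^2


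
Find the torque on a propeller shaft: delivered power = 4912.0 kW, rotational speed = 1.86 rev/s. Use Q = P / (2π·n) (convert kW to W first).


Formula: Q = P_W / (2 * pi * n)
Step 1 — P_W = 4912.0 kW * 1000 = 4912000.0 W
Step 2 — 2 * pi * n = 2 * pi * 1.86 = 11.686725
Step 3 — Q = 4912000.0 / 11.686725 ≈ 420310 N·m (5 s.f.)

420310 N·m


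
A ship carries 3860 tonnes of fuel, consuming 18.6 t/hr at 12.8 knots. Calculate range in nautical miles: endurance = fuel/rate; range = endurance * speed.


Formula: endurance = fuel / rate; range = endurance * speed
Step 1 — endurance = 3860 / 18.6 = 207.5269 hours
Step 2 — range = 207.5269 * 12.8 ≈ 2656.3 nautical miles (5 s.f.)

2656.3 NM


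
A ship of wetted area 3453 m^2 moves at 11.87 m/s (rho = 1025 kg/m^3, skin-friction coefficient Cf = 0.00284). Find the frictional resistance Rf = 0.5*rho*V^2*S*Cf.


Formula: Rf = 0.5 * rho * V^2 * S * Cf
Step 1 — V^2 = 11.87^2 = 140.8969
Step 2 — 0.5 * rho * V^2 = 0.5 * 1025 * 140.8969 = 72209.66125
Step 3 — Rf = 72209.66125 * 3453 * 0.00284 ≈ 708130 N (5 s.f.)

708130 N


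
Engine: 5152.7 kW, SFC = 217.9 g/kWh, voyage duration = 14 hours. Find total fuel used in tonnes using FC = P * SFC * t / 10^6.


Formula: FC (tonnes) = P * SFC * t / 1,000,000
Step 1 — P * SFC * t = 5152.7 * 217.9 * 14 = 15718826.62 g
Step 2 — FC (tonnes) = 15718826.62 / 1,000,000 ≈ 15.719 tonnes (5 s.f.)

15.719 tonnes


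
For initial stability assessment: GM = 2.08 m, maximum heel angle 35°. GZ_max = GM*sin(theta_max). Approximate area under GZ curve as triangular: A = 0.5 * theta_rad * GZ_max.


Formula: GZ_max = GM * sin(theta); Area = 0.5 * theta_rad * GZ_max
Step 1 — GZ_max = 2.08 * sin(35°) = 2.08 * 0.573576 = 1.193038 m
Step 2 — theta_rad = 35 * pi/180 = 0.610865 rad
Step 3 — Area = 0.5 * 0.610865 * 1.193038 ≈ 0.36439 m·rad (5 s.f.)

0.36439 m·rad


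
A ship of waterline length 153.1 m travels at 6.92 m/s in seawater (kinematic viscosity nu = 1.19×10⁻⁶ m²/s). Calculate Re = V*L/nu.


Formula: Re = V * L / nu
Step 1 — V * L = 6.92 * 153.1 = 1059.452 m^2/s
Step 2 — Re = 1059.452 / 1.19e-6 = 8.90e+08

8.90e+08


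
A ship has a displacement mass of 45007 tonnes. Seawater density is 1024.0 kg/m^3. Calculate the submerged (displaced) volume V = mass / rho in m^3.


Formula: V = mass / rho
Step 1 — convert tonnes to kg: 45007 t * 1000 = 45007000 kg
Step 2 — V = 45007000 / 1024.0 ≈ 43952 m^3 (5 s.f.)

43952 m^3


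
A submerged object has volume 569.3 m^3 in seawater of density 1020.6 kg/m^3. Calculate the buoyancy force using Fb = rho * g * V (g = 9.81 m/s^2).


Formula: Fb = rho * g * V
Substituting: Fb = 1020.6 * 9.81 * 569.3
Intermediate: 1020.6 * 9.81 = 10012.086
Result: Fb = 10012.086 * 569.3 ≈ 5699900 N (5 s.f.)

5699900 N


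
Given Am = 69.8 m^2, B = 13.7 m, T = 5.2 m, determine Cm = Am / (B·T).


Formula: Cm = Am / (B * T)
Step 1 — B * T = 13.7 * 5.2 = 71.24 m^2
Step 2 — Cm = 69.8 / 71.24 ≈ 0.97979 (5 s.f.)

0.97979


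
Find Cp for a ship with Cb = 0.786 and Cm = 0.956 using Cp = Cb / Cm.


Formula: Cp = Cb / Cm
Substituting: Cp = 0.786 / 0.956
Result: Cp ≈ 0.82218 (5 s.f.)

0.82218


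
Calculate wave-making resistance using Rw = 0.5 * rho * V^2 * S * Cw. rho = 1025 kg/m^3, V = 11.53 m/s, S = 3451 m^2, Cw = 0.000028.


Formula: Rw = 0.5 * rho * V^2 * S * Cw
Step 1 — V^2 = 11.53^2 = 132.9409
Step 2 — 0.5 * rho * V^2 = 0.5 * 1025 * 132.9409 = 68132.21125
Step 3 — Rw = 68132.21125 * 3451 * 0.000028 ≈ 6583.5 N (5 s.f.)

6583.5 N


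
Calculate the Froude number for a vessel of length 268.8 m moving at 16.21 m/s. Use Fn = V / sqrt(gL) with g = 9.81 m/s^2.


Formula: Fn = V / sqrt(g * L)
Step 1 — g * L = 9.81 * 268.8 = 2636.928
Step 2 — sqrt(g * L) = sqrt(2636.928) = 51.351027
Step 3 — Fn = 16.21 / 51.351027 ≈ 0.31567 (5 s.f.)

0.31567


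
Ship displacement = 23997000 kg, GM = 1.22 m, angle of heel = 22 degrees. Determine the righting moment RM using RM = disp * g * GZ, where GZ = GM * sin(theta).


Formula: GZ = GM * sin(theta); RM = disp * g * GZ
Step 1 — GZ = 1.22 * sin(22°) = 1.22 * 0.374607 = 0.457021 m
Step 2 — RM = 23997000 * 9.81 * 0.457021 ≈ 107590000 N·m (5 s.f.)

107590000 N·m


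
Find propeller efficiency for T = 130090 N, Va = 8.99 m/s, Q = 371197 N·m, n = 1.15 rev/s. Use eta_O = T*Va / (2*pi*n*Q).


Formula: eta = T * Va / (2 * pi * n * Q)
Step 1 — numerator = T * Va = 130090 * 8.99 = 1169509.1
Step 2 — 2 * pi * n = 2 * pi * 1.15 = 7.225663
Step 3 — denominator = 7.225663 * 371197 = 2682144.43
Step 4 — eta = 1169509.1 / 2682144.43 ≈ 0.43604 (5 s.f.)

0.43604


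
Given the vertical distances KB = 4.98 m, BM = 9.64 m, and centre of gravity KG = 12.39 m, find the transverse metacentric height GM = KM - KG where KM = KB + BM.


Formula: GM = KB + BM - KG
Step 1 — KM = KB + BM = 4.98 + 9.64 = 14.62 m
Step 2 — GM = KM - KG = 14.62 - 12.39 = 2.23 m

2.23 m


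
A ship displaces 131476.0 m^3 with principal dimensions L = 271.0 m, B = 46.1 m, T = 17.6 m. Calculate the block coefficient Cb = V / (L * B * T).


Formula: Cb = V / (L * B * T)
Step 1 — L * B * T = 271.0 * 46.1 * 17.6 = 219878.56 m^3
Step 2 — Cb = 131476.0 / 219878.56 ≈ 0.59795 (5 s.f.)

0.59795


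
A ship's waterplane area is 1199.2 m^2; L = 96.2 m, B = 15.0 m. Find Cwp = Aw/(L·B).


Formula: Cwp = Aw / (L * B)
Step 1 — L * B = 96.2 * 15.0 = 1443.0 m^2
Step 2 — Cwp = 1199.2 / 1443.0 ≈ 0.83105 (5 s.f.)

0.83105


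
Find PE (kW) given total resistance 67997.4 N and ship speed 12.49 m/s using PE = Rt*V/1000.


Formula: PE = Rt * V / 1000 (kW)
Step 1 — PE (W) = 67997.4 * 12.49 = 849287.526 W
Step 2 — PE (kW) = 849287.526 / 1000 ≈ 849.29 kW (5 s.f.)

849.29 kW


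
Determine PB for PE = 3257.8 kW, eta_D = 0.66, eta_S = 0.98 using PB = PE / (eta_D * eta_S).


Formula: PB = PE / (eta_D * eta_S)
Step 1 — combined efficiency = eta_D * eta_S = 0.66 * 0.98 = 0.6468
Step 2 — PB = 3257.8 / 0.6468 ≈ 5036.8 kW (5 s.f.)

5036.8 kW


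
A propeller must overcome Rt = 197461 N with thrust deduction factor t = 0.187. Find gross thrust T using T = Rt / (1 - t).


Formula: T = Rt / (1 - t)
Step 1 — (1 - t) = 1 - 0.187 = 0.813
Step 2 — T = 197461 / 0.813 ≈ 242880 N (5 s.f.)

242880 N


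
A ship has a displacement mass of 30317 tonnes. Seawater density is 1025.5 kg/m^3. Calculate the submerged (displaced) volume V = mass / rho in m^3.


Formula: V = mass / rho
Step 1 — convert tonnes to kg: 30317 t * 1000 = 30317000 kg
Step 2 — V = 30317000 / 1025.5 ≈ 29563 m^3 (5 s.f.)

29563 m^3


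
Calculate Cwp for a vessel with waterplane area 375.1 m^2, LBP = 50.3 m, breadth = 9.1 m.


Formula: Cwp = Aw / (L * B)
Step 1 — L * B = 50.3 * 9.1 = 457.73 m^2
Step 2 — Cwp = 375.1 / 457.73 ≈ 0.81948 (5 s.f.)

0.81948


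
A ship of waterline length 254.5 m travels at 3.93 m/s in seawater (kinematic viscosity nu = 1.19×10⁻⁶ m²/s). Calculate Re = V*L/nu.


Formula: Re = V * L / nu
Step 1 — V * L = 3.93 * 254.5 = 1000.185 m^2/s
Step 2 — Re = 1000.185 / 1.19e-6 = 8.40e+08

8.40e+08


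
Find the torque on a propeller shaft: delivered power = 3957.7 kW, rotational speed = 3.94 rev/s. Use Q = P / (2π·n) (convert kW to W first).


Formula: Q = P_W / (2 * pi * n)
Step 1 — P_W = 3957.7 kW * 1000 = 3957700.0 W
Step 2 — 2 * pi * n = 2 * pi * 3.94 = 24.75575
Step 3 — Q = 3957700.0 / 24.75575 ≈ 159870 N·m (5 s.f.)

159870 N·m


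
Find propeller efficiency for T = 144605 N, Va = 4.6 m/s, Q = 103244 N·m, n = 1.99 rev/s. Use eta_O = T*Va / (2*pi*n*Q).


Formula: eta = T * Va / (2 * pi * n * Q)
Step 1 — numerator = T * Va = 144605 * 4.6 = 665183.0
Step 2 — 2 * pi * n = 2 * pi * 1.99 = 12.503539
Step 3 — denominator = 12.503539 * 103244 = 1290915.38
Step 4 — eta = 665183.0 / 1290915.38 ≈ 0.51528 (5 s.f.)

0.51528


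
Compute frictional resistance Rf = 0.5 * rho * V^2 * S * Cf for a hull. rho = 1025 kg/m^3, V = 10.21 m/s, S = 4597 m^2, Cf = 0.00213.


Formula: Rf = 0.5 * rho * V^2 * S * Cf
Step 1 — V^2 = 10.21^2 = 104.2441
Step 2 — 0.5 * rho * V^2 = 0.5 * 1025 * 104.2441 = 53425.10125
Step 3 — Rf = 53425.10125 * 4597 * 0.00213 ≈ 523120 N (5 s.f.)

523120 N


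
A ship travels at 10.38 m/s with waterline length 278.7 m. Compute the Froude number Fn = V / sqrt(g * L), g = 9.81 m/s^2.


Formula: Fn = V / sqrt(g * L)
Step 1 — g * L = 9.81 * 278.7 = 2734.047
Step 2 — sqrt(g * L) = sqrt(2734.047) = 52.288115
Step 3 — Fn = 10.38 / 52.288115 ≈ 0.19852 (5 s.f.)

0.19852


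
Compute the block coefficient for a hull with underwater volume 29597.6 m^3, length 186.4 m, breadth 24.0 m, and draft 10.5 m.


Formula: Cb = V / (L * B * T)
Step 1 — L * B * T = 186.4 * 24.0 * 10.5 = 46972.8 m^3
Step 2 — Cb = 29597.6 / 46972.8 ≈ 0.63010 (5 s.f.)

0.63010


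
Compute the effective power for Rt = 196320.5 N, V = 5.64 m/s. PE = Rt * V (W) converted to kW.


Formula: PE = Rt * V / 1000 (kW)
Step 1 — PE (W) = 196320.5 * 5.64 = 1107247.62 W
Step 2 — PE (kW) = 1107247.62 / 1000 ≈ 1107.2 kW (5 s.f.)

1107.2 kW
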